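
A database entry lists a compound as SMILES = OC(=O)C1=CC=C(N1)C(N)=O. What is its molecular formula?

C6H6N2O3

Walk through each heavy atom and fill implicit hydrogens from standard valence (C 4, N 3, O 2, S 2, halogen 1):
  atom 1: O, bond orders sum to 1 (valence 2) → 1 H
  atom 2: C, bond orders sum to 4 (valence 4) → 0 H
  atom 3: O, bond orders sum to 2 (valence 2) → 0 H
  atom 4: C, bond orders sum to 4 (valence 4) → 0 H
  atom 5: C, bond orders sum to 3 (valence 4) → 1 H
  atom 6: C, bond orders sum to 3 (valence 4) → 1 H
  atom 7: C, bond orders sum to 4 (valence 4) → 0 H
  atom 8: N, bond orders sum to 2 (valence 3) → 1 H
  atom 9: C, bond orders sum to 4 (valence 4) → 0 H
  atom 10: N, bond orders sum to 1 (valence 3) → 2 H
  atom 11: O, bond orders sum to 2 (valence 2) → 0 H
Totals → C:6, H:6, N:2, O:3.
In Hill order: C6H6N2O3.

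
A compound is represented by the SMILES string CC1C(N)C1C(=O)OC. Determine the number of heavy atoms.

9

Every atom symbol written in the SMILES (organic subset) is one heavy atom; implicit H are not written.
Heavy atoms by element → C:6, N:1, O:2.
Total: 9.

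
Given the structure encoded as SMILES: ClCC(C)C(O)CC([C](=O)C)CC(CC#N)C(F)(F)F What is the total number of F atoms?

3

Scan the SMILES for F atoms (remember two-letter symbols like Cl and Br are single atoms).
Fluorine count: 3.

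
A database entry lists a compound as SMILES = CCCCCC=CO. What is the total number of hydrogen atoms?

14

Walk through each heavy atom and fill implicit hydrogens from standard valence (C 4, N 3, O 2, S 2, halogen 1):
  atom 1: C, bond orders sum to 1 (valence 4) → 3 H
  atom 2: C, bond orders sum to 2 (valence 4) → 2 H
  atom 3: C, bond orders sum to 2 (valence 4) → 2 H
  atom 4: C, bond orders sum to 2 (valence 4) → 2 H
  atom 5: C, bond orders sum to 2 (valence 4) → 2 H
  atom 6: C, bond orders sum to 3 (valence 4) → 1 H
  atom 7: C, bond orders sum to 3 (valence 4) → 1 H
  atom 8: O, bond orders sum to 1 (valence 2) → 1 H
Total hydrogens: 14.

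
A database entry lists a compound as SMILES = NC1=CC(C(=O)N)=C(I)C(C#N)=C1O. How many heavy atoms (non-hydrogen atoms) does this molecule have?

Every atom symbol written in the SMILES (organic subset) is one heavy atom; implicit H are not written.
Heavy atoms by element → C:8, I:1, N:3, O:2.
Total: 14.

14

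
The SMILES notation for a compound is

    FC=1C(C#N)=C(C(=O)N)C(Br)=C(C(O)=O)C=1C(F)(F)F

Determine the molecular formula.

Walk through each heavy atom and fill implicit hydrogens from standard valence (C 4, N 3, O 2, S 2, halogen 1):
  atom 1: F (halogen, monovalent) → 0 H
  atom 2: C, bond orders sum to 4 (valence 4) → 0 H
  atom 3: C, bond orders sum to 4 (valence 4) → 0 H
  atom 4: C, bond orders sum to 4 (valence 4) → 0 H
  atom 5: N, bond orders sum to 3 (valence 3) → 0 H
  atom 6: C, bond orders sum to 4 (valence 4) → 0 H
  atom 7: C, bond orders sum to 4 (valence 4) → 0 H
  atom 8: O, bond orders sum to 2 (valence 2) → 0 H
  atom 9: N, bond orders sum to 1 (valence 3) → 2 H
  atom 10: C, bond orders sum to 4 (valence 4) → 0 H
  atom 11: Br (halogen, monovalent) → 0 H
  atom 12: C, bond orders sum to 4 (valence 4) → 0 H
  atom 13: C, bond orders sum to 4 (valence 4) → 0 H
  atom 14: O, bond orders sum to 1 (valence 2) → 1 H
  atom 15: O, bond orders sum to 2 (valence 2) → 0 H
  atom 16: C, bond orders sum to 4 (valence 4) → 0 H
  atom 17: C, bond orders sum to 4 (valence 4) → 0 H
  atom 18: F (halogen, monovalent) → 0 H
  atom 19: F (halogen, monovalent) → 0 H
  atom 20: F (halogen, monovalent) → 0 H
Totals → C:10, H:3, Br:1, F:4, N:2, O:3.
In Hill order: C10H3BrF4N2O3.

C10H3BrF4N2O3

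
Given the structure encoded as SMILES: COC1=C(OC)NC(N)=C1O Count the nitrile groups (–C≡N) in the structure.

0

Scan the SMILES for the nitrile motif — none present.
Groups that are present: 2 ether, 1 hydroxyl, 1 primary amine.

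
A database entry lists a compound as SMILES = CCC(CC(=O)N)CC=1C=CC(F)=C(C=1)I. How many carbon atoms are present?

12

Count every carbon token in the SMILES (each C, including those in ring-closure positions and inside branches).
Carbon count: 12.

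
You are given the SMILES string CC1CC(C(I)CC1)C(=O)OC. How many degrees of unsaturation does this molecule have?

2

Molecular formula: C9H15IO2.
DoU = (2C + 2 + N − H − X) / 2, where X is the halogen count and O/S are ignored.
    = (2·9 + 2 + 0 − 15 − 1) / 2 = 4 / 2 = 2.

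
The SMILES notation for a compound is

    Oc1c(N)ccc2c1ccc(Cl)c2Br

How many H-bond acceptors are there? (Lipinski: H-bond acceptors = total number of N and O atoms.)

N atoms: 1; O atoms: 1.
Lipinski HBA = 1 + 1 = 2.

2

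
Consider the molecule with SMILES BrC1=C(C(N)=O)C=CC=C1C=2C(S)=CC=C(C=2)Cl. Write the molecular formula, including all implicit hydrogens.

C13H9BrClNOS

Walk through each heavy atom and fill implicit hydrogens from standard valence (C 4, N 3, O 2, S 2, halogen 1):
  atom 1: Br (halogen, monovalent) → 0 H
  atom 2: C, bond orders sum to 4 (valence 4) → 0 H
  atom 3: C, bond orders sum to 4 (valence 4) → 0 H
  atom 4: C, bond orders sum to 4 (valence 4) → 0 H
  atom 5: N, bond orders sum to 1 (valence 3) → 2 H
  atom 6: O, bond orders sum to 2 (valence 2) → 0 H
  atom 7: C, bond orders sum to 3 (valence 4) → 1 H
  atom 8: C, bond orders sum to 3 (valence 4) → 1 H
  atom 9: C, bond orders sum to 3 (valence 4) → 1 H
  atom 10: C, bond orders sum to 4 (valence 4) → 0 H
  atom 11: C, bond orders sum to 4 (valence 4) → 0 H
  atom 12: C, bond orders sum to 4 (valence 4) → 0 H
  atom 13: S, bond orders sum to 1 (valence 2) → 1 H
  atom 14: C, bond orders sum to 3 (valence 4) → 1 H
  atom 15: C, bond orders sum to 3 (valence 4) → 1 H
  atom 16: C, bond orders sum to 4 (valence 4) → 0 H
  atom 17: C, bond orders sum to 3 (valence 4) → 1 H
  atom 18: Cl (halogen, monovalent) → 0 H
Totals → C:13, H:9, Br:1, Cl:1, N:1, O:1, S:1.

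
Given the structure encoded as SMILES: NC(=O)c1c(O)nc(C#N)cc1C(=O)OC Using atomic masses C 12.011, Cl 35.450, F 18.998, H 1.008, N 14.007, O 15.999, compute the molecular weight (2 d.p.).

221.17 g/mol

First, the molecular formula is C9H7N3O4 (counting implicit H from valence).
  C: 9 × 12.011 = 108.099
  H: 7 × 1.008 = 7.056
  N: 3 × 14.007 = 42.021
  O: 4 × 15.999 = 63.996
Sum: 9×12.011 + 7×1.008 + 3×14.007 + 4×15.999 = 221.172 → 221.17 g/mol.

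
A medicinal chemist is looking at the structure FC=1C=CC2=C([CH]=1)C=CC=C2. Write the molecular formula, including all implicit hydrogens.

Walk through each heavy atom and fill implicit hydrogens from standard valence (C 4, N 3, O 2, S 2, halogen 1):
  atom 1: F (halogen, monovalent) → 0 H
  atom 2: C, bond orders sum to 4 (valence 4) → 0 H
  atom 3: C, bond orders sum to 3 (valence 4) → 1 H
  atom 4: C, bond orders sum to 3 (valence 4) → 1 H
  atom 5: C, bond orders sum to 4 (valence 4) → 0 H
  atom 6: C, bond orders sum to 4 (valence 4) → 0 H
  atom 7: C with explicit H count 1
  atom 8: C, bond orders sum to 3 (valence 4) → 1 H
  atom 9: C, bond orders sum to 3 (valence 4) → 1 H
  atom 10: C, bond orders sum to 3 (valence 4) → 1 H
  atom 11: C, bond orders sum to 3 (valence 4) → 1 H
Totals → C:10, H:7, F:1.
In Hill order: C10H7F.

C10H7F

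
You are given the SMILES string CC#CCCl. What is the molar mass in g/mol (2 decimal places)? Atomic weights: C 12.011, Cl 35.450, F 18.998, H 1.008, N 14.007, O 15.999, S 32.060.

First, the molecular formula is C4H5Cl (counting implicit H from valence).
  C: 4 × 12.011 = 48.044
  Cl: 1 × 35.450 = 35.450
  H: 5 × 1.008 = 5.040
Sum: 4×12.011 + 1×35.450 + 5×1.008 = 88.534 → 88.53 g/mol.

88.53 g/mol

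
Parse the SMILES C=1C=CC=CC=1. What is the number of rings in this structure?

In SMILES, each pair of matching ring-closure digits denotes one ring-closing bond; the number of such bonds equals the number of independent rings.
Ring-closure bonds here: 1.

1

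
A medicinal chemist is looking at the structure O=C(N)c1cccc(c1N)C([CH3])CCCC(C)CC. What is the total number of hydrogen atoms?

Walk through each heavy atom and fill implicit hydrogens from standard valence (C 4, N 3, O 2, S 2, halogen 1); for lowercase aromatic atoms, an aromatic c carries 1 H when it has two neighbours and 0 H with three, and aromatic n carries 0 H:
  atom 1: O, bond orders sum to 2 (valence 2) → 0 H
  atom 2: C, bond orders sum to 4 (valence 4) → 0 H
  atom 3: N, bond orders sum to 1 (valence 3) → 2 H
  atom 4: aromatic c, 3 neighbours → 0 H
  atom 5: aromatic c, 2 neighbours → 1 H
  atom 6: aromatic c, 2 neighbours → 1 H
  atom 7: aromatic c, 2 neighbours → 1 H
  atom 8: aromatic c, 3 neighbours → 0 H
  atom 9: aromatic c, 3 neighbours → 0 H
  atom 10: N, bond orders sum to 1 (valence 3) → 2 H
  atom 11: C, bond orders sum to 3 (valence 4) → 1 H
  atom 12: C with explicit H count 3
  atom 13: C, bond orders sum to 2 (valence 4) → 2 H
  atom 14: C, bond orders sum to 2 (valence 4) → 2 H
  atom 15: C, bond orders sum to 2 (valence 4) → 2 H
  atom 16: C, bond orders sum to 3 (valence 4) → 1 H
  atom 17: C, bond orders sum to 1 (valence 4) → 3 H
  atom 18: C, bond orders sum to 2 (valence 4) → 2 H
  atom 19: C, bond orders sum to 1 (valence 4) → 3 H
Total hydrogens: 26.

26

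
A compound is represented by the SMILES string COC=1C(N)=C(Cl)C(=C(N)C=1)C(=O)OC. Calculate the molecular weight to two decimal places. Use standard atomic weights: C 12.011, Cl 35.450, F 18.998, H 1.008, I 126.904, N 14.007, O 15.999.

First, the molecular formula is C9H11ClN2O3 (counting implicit H from valence).
  C: 9 × 12.011 = 108.099
  Cl: 1 × 35.450 = 35.450
  H: 11 × 1.008 = 11.088
  N: 2 × 14.007 = 28.014
  O: 3 × 15.999 = 47.997
Sum: 9×12.011 + 1×35.450 + 11×1.008 + 2×14.007 + 3×15.999 = 230.648 → 230.65 g/mol.

230.65 g/mol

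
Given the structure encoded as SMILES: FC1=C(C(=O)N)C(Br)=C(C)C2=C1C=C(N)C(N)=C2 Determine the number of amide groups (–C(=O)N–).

1

The amide motif appears at heavy-atom position 4 in the SMILES.
Other groups present: 2 primary amine.
Amide count: 1.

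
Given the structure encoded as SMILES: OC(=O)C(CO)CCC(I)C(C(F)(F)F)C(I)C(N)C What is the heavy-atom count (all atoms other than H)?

20

Every atom symbol written in the SMILES (organic subset) is one heavy atom; implicit H are not written.
Heavy atoms by element → C:11, F:3, I:2, N:1, O:3.
Total: 20.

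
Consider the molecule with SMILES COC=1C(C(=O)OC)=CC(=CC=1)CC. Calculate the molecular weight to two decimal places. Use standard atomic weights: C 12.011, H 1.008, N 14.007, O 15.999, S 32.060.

194.23 g/mol

First, the molecular formula is C11H14O3 (counting implicit H from valence).
  C: 11 × 12.011 = 132.121
  H: 14 × 1.008 = 14.112
  O: 3 × 15.999 = 47.997
Sum: 11×12.011 + 14×1.008 + 3×15.999 = 194.230 → 194.23 g/mol.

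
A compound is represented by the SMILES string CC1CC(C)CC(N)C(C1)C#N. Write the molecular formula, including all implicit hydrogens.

C10H18N2

Walk through each heavy atom and fill implicit hydrogens from standard valence (C 4, N 3, O 2, S 2, halogen 1):
  atom 1: C, bond orders sum to 1 (valence 4) → 3 H
  atom 2: C, bond orders sum to 3 (valence 4) → 1 H
  atom 3: C, bond orders sum to 2 (valence 4) → 2 H
  atom 4: C, bond orders sum to 3 (valence 4) → 1 H
  atom 5: C, bond orders sum to 1 (valence 4) → 3 H
  atom 6: C, bond orders sum to 2 (valence 4) → 2 H
  atom 7: C, bond orders sum to 3 (valence 4) → 1 H
  atom 8: N, bond orders sum to 1 (valence 3) → 2 H
  atom 9: C, bond orders sum to 3 (valence 4) → 1 H
  atom 10: C, bond orders sum to 2 (valence 4) → 2 H
  atom 11: C, bond orders sum to 4 (valence 4) → 0 H
  atom 12: N, bond orders sum to 3 (valence 3) → 0 H
Totals → C:10, H:18, N:2.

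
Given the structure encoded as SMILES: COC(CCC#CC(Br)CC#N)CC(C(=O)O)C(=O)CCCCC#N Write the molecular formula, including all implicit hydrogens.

Walk through each heavy atom and fill implicit hydrogens from standard valence (C 4, N 3, O 2, S 2, halogen 1):
  atom 1: C, bond orders sum to 1 (valence 4) → 3 H
  atom 2: O, bond orders sum to 2 (valence 2) → 0 H
  atom 3: C, bond orders sum to 3 (valence 4) → 1 H
  atom 4: C, bond orders sum to 2 (valence 4) → 2 H
  atom 5: C, bond orders sum to 2 (valence 4) → 2 H
  atom 6: C, bond orders sum to 4 (valence 4) → 0 H
  atom 7: C, bond orders sum to 4 (valence 4) → 0 H
  atom 8: C, bond orders sum to 3 (valence 4) → 1 H
  atom 9: Br (halogen, monovalent) → 0 H
  atom 10: C, bond orders sum to 2 (valence 4) → 2 H
  atom 11: C, bond orders sum to 4 (valence 4) → 0 H
  atom 12: N, bond orders sum to 3 (valence 3) → 0 H
  atom 13: C, bond orders sum to 2 (valence 4) → 2 H
  atom 14: C, bond orders sum to 3 (valence 4) → 1 H
  atom 15: C, bond orders sum to 4 (valence 4) → 0 H
  atom 16: O, bond orders sum to 2 (valence 2) → 0 H
  atom 17: O, bond orders sum to 1 (valence 2) → 1 H
  atom 18: C, bond orders sum to 4 (valence 4) → 0 H
  atom 19: O, bond orders sum to 2 (valence 2) → 0 H
  atom 20: C, bond orders sum to 2 (valence 4) → 2 H
  atom 21: C, bond orders sum to 2 (valence 4) → 2 H
  atom 22: C, bond orders sum to 2 (valence 4) → 2 H
  atom 23: C, bond orders sum to 2 (valence 4) → 2 H
  atom 24: C, bond orders sum to 4 (valence 4) → 0 H
  atom 25: N, bond orders sum to 3 (valence 3) → 0 H
Totals → C:18, H:23, Br:1, N:2, O:4.
In Hill order: C18H23BrN2O4.

C18H23BrN2O4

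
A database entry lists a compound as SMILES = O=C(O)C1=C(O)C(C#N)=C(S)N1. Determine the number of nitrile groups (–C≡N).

1

The nitrile motif appears at heavy-atom position 8 in the SMILES.
Other groups present: 1 carboxylic acid, 1 hydroxyl, 1 thiol.
Nitrile count: 1.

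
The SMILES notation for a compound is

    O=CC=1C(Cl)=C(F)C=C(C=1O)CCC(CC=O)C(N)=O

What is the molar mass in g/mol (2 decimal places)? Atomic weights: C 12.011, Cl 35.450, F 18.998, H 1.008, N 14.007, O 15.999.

301.70 g/mol

First, the molecular formula is C13H13ClFNO4 (counting implicit H from valence).
  C: 13 × 12.011 = 156.143
  Cl: 1 × 35.450 = 35.450
  F: 1 × 18.998 = 18.998
  H: 13 × 1.008 = 13.104
  N: 1 × 14.007 = 14.007
  O: 4 × 15.999 = 63.996
Sum: 13×12.011 + 1×35.450 + 1×18.998 + 13×1.008 + 1×14.007 + 4×15.999 = 301.698 → 301.70 g/mol.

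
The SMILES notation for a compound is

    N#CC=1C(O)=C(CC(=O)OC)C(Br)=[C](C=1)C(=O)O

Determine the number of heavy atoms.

Every atom symbol written in the SMILES (organic subset) is one heavy atom; implicit H are not written.
Heavy atoms by element → Br:1, C:11, N:1, O:5.
Total: 18.

18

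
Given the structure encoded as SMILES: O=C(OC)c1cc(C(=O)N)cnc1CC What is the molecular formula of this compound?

Walk through each heavy atom and fill implicit hydrogens from standard valence (C 4, N 3, O 2, S 2, halogen 1); for lowercase aromatic atoms, an aromatic c carries 1 H when it has two neighbours and 0 H with three, and aromatic n carries 0 H:
  atom 1: O, bond orders sum to 2 (valence 2) → 0 H
  atom 2: C, bond orders sum to 4 (valence 4) → 0 H
  atom 3: O, bond orders sum to 2 (valence 2) → 0 H
  atom 4: C, bond orders sum to 1 (valence 4) → 3 H
  atom 5: aromatic c, 3 neighbours → 0 H
  atom 6: aromatic c, 2 neighbours → 1 H
  atom 7: aromatic c, 3 neighbours → 0 H
  atom 8: C, bond orders sum to 4 (valence 4) → 0 H
  atom 9: O, bond orders sum to 2 (valence 2) → 0 H
  atom 10: N, bond orders sum to 1 (valence 3) → 2 H
  atom 11: aromatic c, 2 neighbours → 1 H
  atom 12: aromatic n, 2 neighbours → 0 H
  atom 13: aromatic c, 3 neighbours → 0 H
  atom 14: C, bond orders sum to 2 (valence 4) → 2 H
  atom 15: C, bond orders sum to 1 (valence 4) → 3 H
Totals → C:10, H:12, N:2, O:3.
In Hill order: C10H12N2O3.

C10H12N2O3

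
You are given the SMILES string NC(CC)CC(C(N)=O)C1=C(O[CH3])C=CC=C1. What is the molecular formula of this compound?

Walk through each heavy atom and fill implicit hydrogens from standard valence (C 4, N 3, O 2, S 2, halogen 1):
  atom 1: N, bond orders sum to 1 (valence 3) → 2 H
  atom 2: C, bond orders sum to 3 (valence 4) → 1 H
  atom 3: C, bond orders sum to 2 (valence 4) → 2 H
  atom 4: C, bond orders sum to 1 (valence 4) → 3 H
  atom 5: C, bond orders sum to 2 (valence 4) → 2 H
  atom 6: C, bond orders sum to 3 (valence 4) → 1 H
  atom 7: C, bond orders sum to 4 (valence 4) → 0 H
  atom 8: N, bond orders sum to 1 (valence 3) → 2 H
  atom 9: O, bond orders sum to 2 (valence 2) → 0 H
  atom 10: C, bond orders sum to 4 (valence 4) → 0 H
  atom 11: C, bond orders sum to 4 (valence 4) → 0 H
  atom 12: O, bond orders sum to 2 (valence 2) → 0 H
  atom 13: C with explicit H count 3
  atom 14: C, bond orders sum to 3 (valence 4) → 1 H
  atom 15: C, bond orders sum to 3 (valence 4) → 1 H
  atom 16: C, bond orders sum to 3 (valence 4) → 1 H
  atom 17: C, bond orders sum to 3 (valence 4) → 1 H
Totals → C:13, H:20, N:2, O:2.
In Hill order: C13H20N2O2.

C13H20N2O2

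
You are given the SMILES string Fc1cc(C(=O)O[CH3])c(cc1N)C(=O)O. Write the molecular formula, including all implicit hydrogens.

Walk through each heavy atom and fill implicit hydrogens from standard valence (C 4, N 3, O 2, S 2, halogen 1); for lowercase aromatic atoms, an aromatic c carries 1 H when it has two neighbours and 0 H with three, and aromatic n carries 0 H:
  atom 1: F (halogen, monovalent) → 0 H
  atom 2: aromatic c, 3 neighbours → 0 H
  atom 3: aromatic c, 2 neighbours → 1 H
  atom 4: aromatic c, 3 neighbours → 0 H
  atom 5: C, bond orders sum to 4 (valence 4) → 0 H
  atom 6: O, bond orders sum to 2 (valence 2) → 0 H
  atom 7: O, bond orders sum to 2 (valence 2) → 0 H
  atom 8: C with explicit H count 3
  atom 9: aromatic c, 3 neighbours → 0 H
  atom 10: aromatic c, 2 neighbours → 1 H
  atom 11: aromatic c, 3 neighbours → 0 H
  atom 12: N, bond orders sum to 1 (valence 3) → 2 H
  atom 13: C, bond orders sum to 4 (valence 4) → 0 H
  atom 14: O, bond orders sum to 2 (valence 2) → 0 H
  atom 15: O, bond orders sum to 1 (valence 2) → 1 H
Totals → C:9, H:8, F:1, N:1, O:4.

C9H8FNO4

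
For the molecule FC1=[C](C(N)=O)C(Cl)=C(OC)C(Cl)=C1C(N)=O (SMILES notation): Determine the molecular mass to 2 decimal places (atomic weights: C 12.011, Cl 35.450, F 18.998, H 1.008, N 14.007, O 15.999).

First, the molecular formula is C9H7Cl2FN2O3 (counting implicit H from valence).
  C: 9 × 12.011 = 108.099
  Cl: 2 × 35.450 = 70.900
  F: 1 × 18.998 = 18.998
  H: 7 × 1.008 = 7.056
  N: 2 × 14.007 = 28.014
  O: 3 × 15.999 = 47.997
Sum: 9×12.011 + 2×35.450 + 1×18.998 + 7×1.008 + 2×14.007 + 3×15.999 = 281.064 → 281.06 g/mol.

281.06 g/mol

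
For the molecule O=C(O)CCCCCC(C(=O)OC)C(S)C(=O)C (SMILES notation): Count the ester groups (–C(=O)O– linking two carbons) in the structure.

The ester motif appears at heavy-atom position 10 in the SMILES.
Other groups present: 1 carboxylic acid, 1 ketone, 1 thiol.
Ester count: 1.

1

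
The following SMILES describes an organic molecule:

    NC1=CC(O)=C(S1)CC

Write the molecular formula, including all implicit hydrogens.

Walk through each heavy atom and fill implicit hydrogens from standard valence (C 4, N 3, O 2, S 2, halogen 1):
  atom 1: N, bond orders sum to 1 (valence 3) → 2 H
  atom 2: C, bond orders sum to 4 (valence 4) → 0 H
  atom 3: C, bond orders sum to 3 (valence 4) → 1 H
  atom 4: C, bond orders sum to 4 (valence 4) → 0 H
  atom 5: O, bond orders sum to 1 (valence 2) → 1 H
  atom 6: C, bond orders sum to 4 (valence 4) → 0 H
  atom 7: S, bond orders sum to 2 (valence 2) → 0 H
  atom 8: C, bond orders sum to 2 (valence 4) → 2 H
  atom 9: C, bond orders sum to 1 (valence 4) → 3 H
Totals → C:6, H:9, N:1, O:1, S:1.

C6H9NOS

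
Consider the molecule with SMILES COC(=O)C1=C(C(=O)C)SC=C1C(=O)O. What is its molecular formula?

Walk through each heavy atom and fill implicit hydrogens from standard valence (C 4, N 3, O 2, S 2, halogen 1):
  atom 1: C, bond orders sum to 1 (valence 4) → 3 H
  atom 2: O, bond orders sum to 2 (valence 2) → 0 H
  atom 3: C, bond orders sum to 4 (valence 4) → 0 H
  atom 4: O, bond orders sum to 2 (valence 2) → 0 H
  atom 5: C, bond orders sum to 4 (valence 4) → 0 H
  atom 6: C, bond orders sum to 4 (valence 4) → 0 H
  atom 7: C, bond orders sum to 4 (valence 4) → 0 H
  atom 8: O, bond orders sum to 2 (valence 2) → 0 H
  atom 9: C, bond orders sum to 1 (valence 4) → 3 H
  atom 10: S, bond orders sum to 2 (valence 2) → 0 H
  atom 11: C, bond orders sum to 3 (valence 4) → 1 H
  atom 12: C, bond orders sum to 4 (valence 4) → 0 H
  atom 13: C, bond orders sum to 4 (valence 4) → 0 H
  atom 14: O, bond orders sum to 2 (valence 2) → 0 H
  atom 15: O, bond orders sum to 1 (valence 2) → 1 H
Totals → C:9, H:8, O:5, S:1.
In Hill order: C9H8O5S.

C9H8O5S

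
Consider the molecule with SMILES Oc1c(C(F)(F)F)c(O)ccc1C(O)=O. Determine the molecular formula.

C8H5F3O4

Walk through each heavy atom and fill implicit hydrogens from standard valence (C 4, N 3, O 2, S 2, halogen 1); for lowercase aromatic atoms, an aromatic c carries 1 H when it has two neighbours and 0 H with three, and aromatic n carries 0 H:
  atom 1: O, bond orders sum to 1 (valence 2) → 1 H
  atom 2: aromatic c, 3 neighbours → 0 H
  atom 3: aromatic c, 3 neighbours → 0 H
  atom 4: C, bond orders sum to 4 (valence 4) → 0 H
  atom 5: F (halogen, monovalent) → 0 H
  atom 6: F (halogen, monovalent) → 0 H
  atom 7: F (halogen, monovalent) → 0 H
  atom 8: aromatic c, 3 neighbours → 0 H
  atom 9: O, bond orders sum to 1 (valence 2) → 1 H
  atom 10: aromatic c, 2 neighbours → 1 H
  atom 11: aromatic c, 2 neighbours → 1 H
  atom 12: aromatic c, 3 neighbours → 0 H
  atom 13: C, bond orders sum to 4 (valence 4) → 0 H
  atom 14: O, bond orders sum to 1 (valence 2) → 1 H
  atom 15: O, bond orders sum to 2 (valence 2) → 0 H
Totals → C:8, H:5, F:3, O:4.
In Hill order: C8H5F3O4.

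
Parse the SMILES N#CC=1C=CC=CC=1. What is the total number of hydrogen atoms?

Walk through each heavy atom and fill implicit hydrogens from standard valence (C 4, N 3, O 2, S 2, halogen 1):
  atom 1: N, bond orders sum to 3 (valence 3) → 0 H
  atom 2: C, bond orders sum to 4 (valence 4) → 0 H
  atom 3: C, bond orders sum to 4 (valence 4) → 0 H
  atom 4: C, bond orders sum to 3 (valence 4) → 1 H
  atom 5: C, bond orders sum to 3 (valence 4) → 1 H
  atom 6: C, bond orders sum to 3 (valence 4) → 1 H
  atom 7: C, bond orders sum to 3 (valence 4) → 1 H
  atom 8: C, bond orders sum to 3 (valence 4) → 1 H
Total hydrogens: 5.

5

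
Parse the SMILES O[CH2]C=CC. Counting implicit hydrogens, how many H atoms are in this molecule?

8

Walk through each heavy atom and fill implicit hydrogens from standard valence (C 4, N 3, O 2, S 2, halogen 1):
  atom 1: O, bond orders sum to 1 (valence 2) → 1 H
  atom 2: C with explicit H count 2
  atom 3: C, bond orders sum to 3 (valence 4) → 1 H
  atom 4: C, bond orders sum to 3 (valence 4) → 1 H
  atom 5: C, bond orders sum to 1 (valence 4) → 3 H
Total hydrogens: 8.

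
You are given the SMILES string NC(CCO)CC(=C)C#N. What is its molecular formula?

C7H12N2O

Walk through each heavy atom and fill implicit hydrogens from standard valence (C 4, N 3, O 2, S 2, halogen 1):
  atom 1: N, bond orders sum to 1 (valence 3) → 2 H
  atom 2: C, bond orders sum to 3 (valence 4) → 1 H
  atom 3: C, bond orders sum to 2 (valence 4) → 2 H
  atom 4: C, bond orders sum to 2 (valence 4) → 2 H
  atom 5: O, bond orders sum to 1 (valence 2) → 1 H
  atom 6: C, bond orders sum to 2 (valence 4) → 2 H
  atom 7: C, bond orders sum to 4 (valence 4) → 0 H
  atom 8: C, bond orders sum to 2 (valence 4) → 2 H
  atom 9: C, bond orders sum to 4 (valence 4) → 0 H
  atom 10: N, bond orders sum to 3 (valence 3) → 0 H
Totals → C:7, H:12, N:2, O:1.
In Hill order: C7H12N2O.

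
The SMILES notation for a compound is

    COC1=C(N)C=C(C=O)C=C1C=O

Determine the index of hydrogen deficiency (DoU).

Degree of unsaturation = (number of rings) + (number of π bonds).
Ring closures in the SMILES: 1.
π bonds: 5 double bonds (each 1 DoU) → 5 DoU from unsaturation.
Total DoU = 1 + 5 = 6.

6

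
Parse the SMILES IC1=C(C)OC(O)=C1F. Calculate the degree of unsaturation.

Degree of unsaturation = (number of rings) + (number of π bonds).
Ring closures in the SMILES: 1.
π bonds: 2 double bonds (each 1 DoU) → 2 DoU from unsaturation.
Total DoU = 1 + 2 = 3.

3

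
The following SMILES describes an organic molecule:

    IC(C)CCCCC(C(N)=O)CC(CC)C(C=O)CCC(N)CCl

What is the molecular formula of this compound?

C18H34ClIN2O2

Walk through each heavy atom and fill implicit hydrogens from standard valence (C 4, N 3, O 2, S 2, halogen 1):
  atom 1: I (halogen, monovalent) → 0 H
  atom 2: C, bond orders sum to 3 (valence 4) → 1 H
  atom 3: C, bond orders sum to 1 (valence 4) → 3 H
  atom 4: C, bond orders sum to 2 (valence 4) → 2 H
  atom 5: C, bond orders sum to 2 (valence 4) → 2 H
  atom 6: C, bond orders sum to 2 (valence 4) → 2 H
  atom 7: C, bond orders sum to 2 (valence 4) → 2 H
  atom 8: C, bond orders sum to 3 (valence 4) → 1 H
  atom 9: C, bond orders sum to 4 (valence 4) → 0 H
  atom 10: N, bond orders sum to 1 (valence 3) → 2 H
  atom 11: O, bond orders sum to 2 (valence 2) → 0 H
  atom 12: C, bond orders sum to 2 (valence 4) → 2 H
  atom 13: C, bond orders sum to 3 (valence 4) → 1 H
  atom 14: C, bond orders sum to 2 (valence 4) → 2 H
  atom 15: C, bond orders sum to 1 (valence 4) → 3 H
  atom 16: C, bond orders sum to 3 (valence 4) → 1 H
  atom 17: C, bond orders sum to 3 (valence 4) → 1 H
  atom 18: O, bond orders sum to 2 (valence 2) → 0 H
  atom 19: C, bond orders sum to 2 (valence 4) → 2 H
  atom 20: C, bond orders sum to 2 (valence 4) → 2 H
  atom 21: C, bond orders sum to 3 (valence 4) → 1 H
  atom 22: N, bond orders sum to 1 (valence 3) → 2 H
  atom 23: C, bond orders sum to 2 (valence 4) → 2 H
  atom 24: Cl (halogen, monovalent) → 0 H
Totals → C:18, H:34, Cl:1, I:1, N:2, O:2.
In Hill order: C18H34ClIN2O2.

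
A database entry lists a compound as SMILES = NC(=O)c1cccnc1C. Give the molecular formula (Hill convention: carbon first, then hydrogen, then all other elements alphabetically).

C7H8N2O

Walk through each heavy atom and fill implicit hydrogens from standard valence (C 4, N 3, O 2, S 2, halogen 1); for lowercase aromatic atoms, an aromatic c carries 1 H when it has two neighbours and 0 H with three, and aromatic n carries 0 H:
  atom 1: N, bond orders sum to 1 (valence 3) → 2 H
  atom 2: C, bond orders sum to 4 (valence 4) → 0 H
  atom 3: O, bond orders sum to 2 (valence 2) → 0 H
  atom 4: aromatic c, 3 neighbours → 0 H
  atom 5: aromatic c, 2 neighbours → 1 H
  atom 6: aromatic c, 2 neighbours → 1 H
  atom 7: aromatic c, 2 neighbours → 1 H
  atom 8: aromatic n, 2 neighbours → 0 H
  atom 9: aromatic c, 3 neighbours → 0 H
  atom 10: C, bond orders sum to 1 (valence 4) → 3 H
Totals → C:7, H:8, N:2, O:1.
In Hill order: C7H8N2O.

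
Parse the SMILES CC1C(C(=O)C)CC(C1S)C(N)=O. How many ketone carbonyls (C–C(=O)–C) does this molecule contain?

1

The ketone motif appears at heavy-atom position 4 in the SMILES.
Other groups present: 1 amide, 1 thiol.
Ketone count: 1.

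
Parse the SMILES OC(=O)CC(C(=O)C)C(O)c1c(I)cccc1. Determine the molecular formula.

Walk through each heavy atom and fill implicit hydrogens from standard valence (C 4, N 3, O 2, S 2, halogen 1); for lowercase aromatic atoms, an aromatic c carries 1 H when it has two neighbours and 0 H with three, and aromatic n carries 0 H:
  atom 1: O, bond orders sum to 1 (valence 2) → 1 H
  atom 2: C, bond orders sum to 4 (valence 4) → 0 H
  atom 3: O, bond orders sum to 2 (valence 2) → 0 H
  atom 4: C, bond orders sum to 2 (valence 4) → 2 H
  atom 5: C, bond orders sum to 3 (valence 4) → 1 H
  atom 6: C, bond orders sum to 4 (valence 4) → 0 H
  atom 7: O, bond orders sum to 2 (valence 2) → 0 H
  atom 8: C, bond orders sum to 1 (valence 4) → 3 H
  atom 9: C, bond orders sum to 3 (valence 4) → 1 H
  atom 10: O, bond orders sum to 1 (valence 2) → 1 H
  atom 11: aromatic c, 3 neighbours → 0 H
  atom 12: aromatic c, 3 neighbours → 0 H
  atom 13: I (halogen, monovalent) → 0 H
  atom 14: aromatic c, 2 neighbours → 1 H
  atom 15: aromatic c, 2 neighbours → 1 H
  atom 16: aromatic c, 2 neighbours → 1 H
  atom 17: aromatic c, 2 neighbours → 1 H
Totals → C:12, H:13, I:1, O:4.

C12H13IO4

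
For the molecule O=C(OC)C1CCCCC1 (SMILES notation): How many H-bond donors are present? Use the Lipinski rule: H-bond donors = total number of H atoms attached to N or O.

Donors: find every N or O and count the H atoms it carries.
  atom 1 (O): bond orders sum to 2 → 0 H
  atom 3 (O): bond orders sum to 2 → 0 H
Lipinski HBD = 0.

0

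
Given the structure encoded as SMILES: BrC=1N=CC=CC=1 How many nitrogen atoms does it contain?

Scan the SMILES for N atoms (remember two-letter symbols like Cl and Br are single atoms).
Nitrogen count: 1.

1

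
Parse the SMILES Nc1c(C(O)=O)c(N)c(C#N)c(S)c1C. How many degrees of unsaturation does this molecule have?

7

Molecular formula: C9H9N3O2S.
DoU = (2C + 2 + N − H − X) / 2, where X is the halogen count and O/S are ignored.
    = (2·9 + 2 + 3 − 9 − 0) / 2 = 14 / 2 = 7.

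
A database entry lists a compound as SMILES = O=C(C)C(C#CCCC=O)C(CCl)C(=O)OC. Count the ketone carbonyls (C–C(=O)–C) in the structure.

The ketone motif appears at heavy-atom position 2 in the SMILES.
Other groups present: 1 aldehyde, 1 alkyne, 1 ester.
Ketone count: 1.

1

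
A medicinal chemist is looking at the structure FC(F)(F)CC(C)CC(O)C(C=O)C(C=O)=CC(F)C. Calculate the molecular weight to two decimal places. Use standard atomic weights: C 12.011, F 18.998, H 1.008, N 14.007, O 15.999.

298.28 g/mol

First, the molecular formula is C13H18F4O3 (counting implicit H from valence).
  C: 13 × 12.011 = 156.143
  F: 4 × 18.998 = 75.992
  H: 18 × 1.008 = 18.144
  O: 3 × 15.999 = 47.997
Sum: 13×12.011 + 4×18.998 + 18×1.008 + 3×15.999 = 298.276 → 298.28 g/mol.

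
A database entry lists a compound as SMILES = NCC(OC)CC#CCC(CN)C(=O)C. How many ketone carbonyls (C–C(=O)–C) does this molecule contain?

1

The ketone motif appears at heavy-atom position 13 in the SMILES.
Other groups present: 1 alkyne, 1 ether, 2 primary amine.
Ketone count: 1.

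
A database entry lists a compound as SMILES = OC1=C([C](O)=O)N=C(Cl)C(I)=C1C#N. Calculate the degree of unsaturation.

Degree of unsaturation = (number of rings) + (number of π bonds).
Ring closures in the SMILES: 1.
π bonds: 4 double bonds (each 1 DoU), 1 triple bond (each 2 DoU) → 6 DoU from unsaturation.
Total DoU = 1 + 6 = 7.

7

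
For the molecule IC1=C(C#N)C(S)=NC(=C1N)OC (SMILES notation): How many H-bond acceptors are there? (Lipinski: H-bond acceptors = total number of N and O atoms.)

N atoms: 3; O atoms: 1.
Lipinski HBA = 3 + 1 = 4.

4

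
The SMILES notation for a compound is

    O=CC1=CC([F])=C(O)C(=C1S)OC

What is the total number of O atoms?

Scan the SMILES for O atoms (remember two-letter symbols like Cl and Br are single atoms).
Oxygen count: 3.

3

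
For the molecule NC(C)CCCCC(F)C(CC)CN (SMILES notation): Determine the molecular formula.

Walk through each heavy atom and fill implicit hydrogens from standard valence (C 4, N 3, O 2, S 2, halogen 1):
  atom 1: N, bond orders sum to 1 (valence 3) → 2 H
  atom 2: C, bond orders sum to 3 (valence 4) → 1 H
  atom 3: C, bond orders sum to 1 (valence 4) → 3 H
  atom 4: C, bond orders sum to 2 (valence 4) → 2 H
  atom 5: C, bond orders sum to 2 (valence 4) → 2 H
  atom 6: C, bond orders sum to 2 (valence 4) → 2 H
  atom 7: C, bond orders sum to 2 (valence 4) → 2 H
  atom 8: C, bond orders sum to 3 (valence 4) → 1 H
  atom 9: F (halogen, monovalent) → 0 H
  atom 10: C, bond orders sum to 3 (valence 4) → 1 H
  atom 11: C, bond orders sum to 2 (valence 4) → 2 H
  atom 12: C, bond orders sum to 1 (valence 4) → 3 H
  atom 13: C, bond orders sum to 2 (valence 4) → 2 H
  atom 14: N, bond orders sum to 1 (valence 3) → 2 H
Totals → C:11, H:25, F:1, N:2.
In Hill order: C11H25FN2.

C11H25FN2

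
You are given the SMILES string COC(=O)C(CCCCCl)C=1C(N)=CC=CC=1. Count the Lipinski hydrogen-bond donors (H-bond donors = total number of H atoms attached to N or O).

Donors: find every N or O and count the H atoms it carries.
  atom 2 (O): bond orders sum to 2 → 0 H
  atom 4 (O): bond orders sum to 2 → 0 H
  atom 13 (N): bond orders sum to 1 → 2 H
Lipinski HBD = 2.

2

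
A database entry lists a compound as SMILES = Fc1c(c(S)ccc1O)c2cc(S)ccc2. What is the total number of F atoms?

Scan the SMILES for F atoms (remember two-letter symbols like Cl and Br are single atoms).
Fluorine count: 1.

1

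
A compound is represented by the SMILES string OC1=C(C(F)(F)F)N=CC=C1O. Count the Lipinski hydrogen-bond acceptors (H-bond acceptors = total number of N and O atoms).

3

N atoms: 1; O atoms: 2.
Lipinski HBA = 1 + 2 = 3.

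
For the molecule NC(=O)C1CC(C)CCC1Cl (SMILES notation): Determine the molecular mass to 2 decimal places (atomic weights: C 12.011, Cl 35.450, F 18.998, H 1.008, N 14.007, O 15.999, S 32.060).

175.66 g/mol

First, the molecular formula is C8H14ClNO (counting implicit H from valence).
  C: 8 × 12.011 = 96.088
  Cl: 1 × 35.450 = 35.450
  H: 14 × 1.008 = 14.112
  N: 1 × 14.007 = 14.007
  O: 1 × 15.999 = 15.999
Sum: 8×12.011 + 1×35.450 + 14×1.008 + 1×14.007 + 1×15.999 = 175.656 → 175.66 g/mol.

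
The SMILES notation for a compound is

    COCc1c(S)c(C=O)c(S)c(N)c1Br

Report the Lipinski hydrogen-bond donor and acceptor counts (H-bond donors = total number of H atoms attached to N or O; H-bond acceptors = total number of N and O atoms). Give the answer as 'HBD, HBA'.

2, 3

Donors: find every N or O and count the H atoms it carries.
  atom 2 (O): bond orders sum to 2 → 0 H
  atom 9 (O): bond orders sum to 2 → 0 H
  atom 13 (N): bond orders sum to 1 → 2 H
Lipinski HBD = 2.
Acceptors: N atoms = 1, O atoms = 2 → HBA = 3.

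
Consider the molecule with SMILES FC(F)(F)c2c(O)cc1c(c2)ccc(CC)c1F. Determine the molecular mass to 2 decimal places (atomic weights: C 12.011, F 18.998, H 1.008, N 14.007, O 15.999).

First, the molecular formula is C13H10F4O (counting implicit H from valence).
  C: 13 × 12.011 = 156.143
  F: 4 × 18.998 = 75.992
  H: 10 × 1.008 = 10.080
  O: 1 × 15.999 = 15.999
Sum: 13×12.011 + 4×18.998 + 10×1.008 + 1×15.999 = 258.214 → 258.21 g/mol.

258.21 g/mol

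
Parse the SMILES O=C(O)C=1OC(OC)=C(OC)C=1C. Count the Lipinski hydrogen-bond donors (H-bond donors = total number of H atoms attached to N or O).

Donors: find every N or O and count the H atoms it carries.
  atom 1 (O): bond orders sum to 2 → 0 H
  atom 3 (O): bond orders sum to 1 → 1 H
  atom 5 (O): bond orders sum to 2 → 0 H
  atom 7 (O): bond orders sum to 2 → 0 H
  atom 10 (O): bond orders sum to 2 → 0 H
Lipinski HBD = 1.

1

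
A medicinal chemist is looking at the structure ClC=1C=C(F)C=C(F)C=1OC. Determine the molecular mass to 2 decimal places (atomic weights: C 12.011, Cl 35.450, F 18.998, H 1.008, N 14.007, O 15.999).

178.56 g/mol

First, the molecular formula is C7H5ClF2O (counting implicit H from valence).
  C: 7 × 12.011 = 84.077
  Cl: 1 × 35.450 = 35.450
  F: 2 × 18.998 = 37.996
  H: 5 × 1.008 = 5.040
  O: 1 × 15.999 = 15.999
Sum: 7×12.011 + 1×35.450 + 2×18.998 + 5×1.008 + 1×15.999 = 178.562 → 178.56 g/mol.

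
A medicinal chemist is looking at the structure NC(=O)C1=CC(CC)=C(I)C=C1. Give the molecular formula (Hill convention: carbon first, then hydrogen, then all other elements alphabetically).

C9H10INO

Walk through each heavy atom and fill implicit hydrogens from standard valence (C 4, N 3, O 2, S 2, halogen 1):
  atom 1: N, bond orders sum to 1 (valence 3) → 2 H
  atom 2: C, bond orders sum to 4 (valence 4) → 0 H
  atom 3: O, bond orders sum to 2 (valence 2) → 0 H
  atom 4: C, bond orders sum to 4 (valence 4) → 0 H
  atom 5: C, bond orders sum to 3 (valence 4) → 1 H
  atom 6: C, bond orders sum to 4 (valence 4) → 0 H
  atom 7: C, bond orders sum to 2 (valence 4) → 2 H
  atom 8: C, bond orders sum to 1 (valence 4) → 3 H
  atom 9: C, bond orders sum to 4 (valence 4) → 0 H
  atom 10: I (halogen, monovalent) → 0 H
  atom 11: C, bond orders sum to 3 (valence 4) → 1 H
  atom 12: C, bond orders sum to 3 (valence 4) → 1 H
Totals → C:9, H:10, I:1, N:1, O:1.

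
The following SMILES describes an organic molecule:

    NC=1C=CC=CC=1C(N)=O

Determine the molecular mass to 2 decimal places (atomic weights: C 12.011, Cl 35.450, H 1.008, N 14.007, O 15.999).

First, the molecular formula is C7H8N2O (counting implicit H from valence).
  C: 7 × 12.011 = 84.077
  H: 8 × 1.008 = 8.064
  N: 2 × 14.007 = 28.014
  O: 1 × 15.999 = 15.999
Sum: 7×12.011 + 8×1.008 + 2×14.007 + 1×15.999 = 136.154 → 136.15 g/mol.

136.15 g/mol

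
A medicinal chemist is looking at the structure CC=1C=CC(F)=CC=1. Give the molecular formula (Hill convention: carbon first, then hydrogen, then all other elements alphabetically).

C7H7F

Walk through each heavy atom and fill implicit hydrogens from standard valence (C 4, N 3, O 2, S 2, halogen 1):
  atom 1: C, bond orders sum to 1 (valence 4) → 3 H
  atom 2: C, bond orders sum to 4 (valence 4) → 0 H
  atom 3: C, bond orders sum to 3 (valence 4) → 1 H
  atom 4: C, bond orders sum to 3 (valence 4) → 1 H
  atom 5: C, bond orders sum to 4 (valence 4) → 0 H
  atom 6: F (halogen, monovalent) → 0 H
  atom 7: C, bond orders sum to 3 (valence 4) → 1 H
  atom 8: C, bond orders sum to 3 (valence 4) → 1 H
Totals → C:7, H:7, F:1.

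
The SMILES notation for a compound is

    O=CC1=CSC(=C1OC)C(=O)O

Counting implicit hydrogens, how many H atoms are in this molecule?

6

Walk through each heavy atom and fill implicit hydrogens from standard valence (C 4, N 3, O 2, S 2, halogen 1):
  atom 1: O, bond orders sum to 2 (valence 2) → 0 H
  atom 2: C, bond orders sum to 3 (valence 4) → 1 H
  atom 3: C, bond orders sum to 4 (valence 4) → 0 H
  atom 4: C, bond orders sum to 3 (valence 4) → 1 H
  atom 5: S, bond orders sum to 2 (valence 2) → 0 H
  atom 6: C, bond orders sum to 4 (valence 4) → 0 H
  atom 7: C, bond orders sum to 4 (valence 4) → 0 H
  atom 8: O, bond orders sum to 2 (valence 2) → 0 H
  atom 9: C, bond orders sum to 1 (valence 4) → 3 H
  atom 10: C, bond orders sum to 4 (valence 4) → 0 H
  atom 11: O, bond orders sum to 2 (valence 2) → 0 H
  atom 12: O, bond orders sum to 1 (valence 2) → 1 H
Total hydrogens: 6.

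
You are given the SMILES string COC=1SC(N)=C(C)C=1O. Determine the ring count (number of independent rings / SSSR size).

1

In SMILES, each pair of matching ring-closure digits denotes one ring-closing bond; the number of such bonds equals the number of independent rings.
Ring-closure bonds here: 1.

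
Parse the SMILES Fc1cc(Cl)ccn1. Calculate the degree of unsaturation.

Molecular formula: C5H3ClFN.
DoU = (2C + 2 + N − H − X) / 2, where X is the halogen count and O/S are ignored.
    = (2·5 + 2 + 1 − 3 − 2) / 2 = 8 / 2 = 4.

4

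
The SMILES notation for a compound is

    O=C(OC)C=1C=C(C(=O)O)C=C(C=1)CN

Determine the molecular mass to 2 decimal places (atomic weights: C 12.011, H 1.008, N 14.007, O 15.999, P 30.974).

First, the molecular formula is C10H11NO4 (counting implicit H from valence).
  C: 10 × 12.011 = 120.110
  H: 11 × 1.008 = 11.088
  N: 1 × 14.007 = 14.007
  O: 4 × 15.999 = 63.996
Sum: 10×12.011 + 11×1.008 + 1×14.007 + 4×15.999 = 209.201 → 209.20 g/mol.

209.20 g/mol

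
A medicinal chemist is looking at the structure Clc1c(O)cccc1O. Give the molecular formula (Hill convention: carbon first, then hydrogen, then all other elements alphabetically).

C6H5ClO2

Walk through each heavy atom and fill implicit hydrogens from standard valence (C 4, N 3, O 2, S 2, halogen 1); for lowercase aromatic atoms, an aromatic c carries 1 H when it has two neighbours and 0 H with three, and aromatic n carries 0 H:
  atom 1: Cl (halogen, monovalent) → 0 H
  atom 2: aromatic c, 3 neighbours → 0 H
  atom 3: aromatic c, 3 neighbours → 0 H
  atom 4: O, bond orders sum to 1 (valence 2) → 1 H
  atom 5: aromatic c, 2 neighbours → 1 H
  atom 6: aromatic c, 2 neighbours → 1 H
  atom 7: aromatic c, 2 neighbours → 1 H
  atom 8: aromatic c, 3 neighbours → 0 H
  atom 9: O, bond orders sum to 1 (valence 2) → 1 H
Totals → C:6, H:5, Cl:1, O:2.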